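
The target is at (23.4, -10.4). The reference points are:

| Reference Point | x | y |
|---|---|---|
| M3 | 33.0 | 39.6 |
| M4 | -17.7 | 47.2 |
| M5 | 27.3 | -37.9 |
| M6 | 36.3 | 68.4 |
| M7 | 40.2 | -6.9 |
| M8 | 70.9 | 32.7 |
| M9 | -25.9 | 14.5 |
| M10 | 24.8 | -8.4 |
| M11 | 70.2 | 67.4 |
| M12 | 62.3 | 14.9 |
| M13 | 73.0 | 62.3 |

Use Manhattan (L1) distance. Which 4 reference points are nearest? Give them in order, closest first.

M10, M7, M5, M3

Distances from (23.4, -10.4):
M3: 59.6
M4: 98.7
M5: 31.4
M6: 91.7
M7: 20.3
M8: 90.6
M9: 74.2
M10: 3.4
M11: 124.6
M12: 64.2
M13: 122.3
Sorted: M10 (3.4) < M7 (20.3) < M5 (31.4) < M3 (59.6) < M12 (64.2) < M9 (74.2) < …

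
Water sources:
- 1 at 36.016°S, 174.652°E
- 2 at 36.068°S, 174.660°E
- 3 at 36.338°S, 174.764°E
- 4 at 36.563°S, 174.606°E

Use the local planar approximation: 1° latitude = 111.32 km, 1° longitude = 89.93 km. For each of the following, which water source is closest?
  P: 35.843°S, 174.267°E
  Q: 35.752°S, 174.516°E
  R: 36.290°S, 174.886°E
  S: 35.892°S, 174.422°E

P→1; Q→1; R→3; S→1

P at 35.843°S, 174.267°E:
  1: √((-0.173·111.32)² + (0.385·89.93)²) = √(370.88443 + 1198.75559) = 39.619 km
  2: √((-0.225·111.32)² + (0.393·89.93)²) = √(627.35221 + 1249.09160) = 43.318 km
  3: √((-0.495·111.32)² + (0.497·89.93)²) = √(3036.38469 + 1997.66180) = 70.951 km
  4: √((-0.720·111.32)² + (0.339·89.93)²) = √(6424.08662 + 929.41266) = 85.753 km
  → nearest: 1 (39.619 km)
Q at 35.752°S, 174.516°E:
  1: √((-0.264·111.32)² + (0.136·89.93)²) = √(863.68276 + 149.58464) = 31.832 km
  2: √((-0.316·111.32)² + (0.144·89.93)²) = √(1237.42977 + 167.70043) = 37.485 km
  3: √((-0.586·111.32)² + (0.248·89.93)²) = √(4255.41213 + 497.40775) = 68.941 km
  4: √((-0.811·111.32)² + (0.090·89.93)²) = √(8150.57229 + 65.50798) = 90.643 km
  → nearest: 1 (31.832 km)
R at 36.290°S, 174.886°E:
  1: √((0.274·111.32)² + (-0.234·89.93)²) = √(930.35248 + 442.83394) = 37.057 km
  2: √((0.222·111.32)² + (-0.226·89.93)²) = √(610.73435 + 413.07229) = 31.997 km
  3: √((-0.048·111.32)² + (-0.122·89.93)²) = √(28.55150 + 120.37293) = 12.203 km
  4: √((-0.273·111.32)² + (-0.280·89.93)²) = √(923.57398 + 634.05254) = 39.467 km
  → nearest: 3 (12.203 km)
S at 35.892°S, 174.422°E:
  1: √((-0.124·111.32)² + (0.230·89.93)²) = √(190.54158 + 427.82372) = 24.867 km
  2: √((-0.176·111.32)² + (0.238·89.93)²) = √(383.85900 + 458.10296) = 29.017 km
  3: √((-0.446·111.32)² + (0.342·89.93)²) = √(2464.99540 + 945.93523) = 58.403 km
  4: √((-0.671·111.32)² + (0.184·89.93)²) = √(5579.45059 + 273.80718) = 76.507 km
  → nearest: 1 (24.867 km)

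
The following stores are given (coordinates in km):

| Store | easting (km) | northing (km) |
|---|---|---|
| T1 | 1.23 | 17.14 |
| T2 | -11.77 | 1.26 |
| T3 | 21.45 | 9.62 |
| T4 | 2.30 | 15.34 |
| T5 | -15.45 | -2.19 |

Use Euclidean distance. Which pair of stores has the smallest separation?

T1 and T4

Pairwise distances:
T1–T4: √((1.07)² + (-1.80)²) = √(1.1449 + 3.2400) = 2.09 km
T2–T5: √((-3.68)² + (-3.45)²) = √(13.5424 + 11.9025) = 5.04 km
T2–T4: √((14.07)² + (14.08)²) = √(197.9649 + 198.2464) = 19.91 km
T3–T4: √((-19.15)² + (5.72)²) = √(366.7225 + 32.7184) = 19.99 km
T1–T2: √((-13.00)² + (-15.88)²) = √(169.0000 + 252.1744) = 20.52 km
T1–T3: √((20.22)² + (-7.52)²) = √(408.8484 + 56.5504) = 21.57 km
T4–T5: √((-17.75)² + (-17.53)²) = √(315.0625 + 307.3009) = 24.95 km
T1–T5: √((-16.68)² + (-19.33)²) = √(278.2224 + 373.6489) = 25.53 km
T2–T3: √((33.22)² + (8.36)²) = √(1103.5684 + 69.8896) = 34.26 km
T3–T5: √((-36.90)² + (-11.81)²) = √(1361.6100 + 139.4761) = 38.74 km
Closest pair: T1–T4 at 2.09 km.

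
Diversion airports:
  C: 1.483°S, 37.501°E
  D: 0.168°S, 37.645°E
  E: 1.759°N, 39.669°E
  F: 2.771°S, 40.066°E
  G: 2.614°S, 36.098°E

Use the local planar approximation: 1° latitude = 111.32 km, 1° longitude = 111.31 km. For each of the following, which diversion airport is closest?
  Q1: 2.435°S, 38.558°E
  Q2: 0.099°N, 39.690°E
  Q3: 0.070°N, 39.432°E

Q1→C; Q2→E; Q3→E

Q1 at 2.435°S, 38.558°E:
  C: 158.347 km
  D: 272.056 km
  E: 482.977 km
  F: 171.972 km
  G: 274.547 km
  → nearest: C (158.347 km)
Q2 at 0.099°N, 39.690°E:
  C: 300.638 km
  D: 229.561 km
  E: 184.806 km
  F: 322.218 km
  G: 501.070 km
  → nearest: E (184.806 km)
Q3 at 0.070°N, 39.432°E:
  C: 275.838 km
  D: 200.668 km
  E: 189.861 km
  F: 324.038 km
  G: 476.437 km
  → nearest: E (189.861 km)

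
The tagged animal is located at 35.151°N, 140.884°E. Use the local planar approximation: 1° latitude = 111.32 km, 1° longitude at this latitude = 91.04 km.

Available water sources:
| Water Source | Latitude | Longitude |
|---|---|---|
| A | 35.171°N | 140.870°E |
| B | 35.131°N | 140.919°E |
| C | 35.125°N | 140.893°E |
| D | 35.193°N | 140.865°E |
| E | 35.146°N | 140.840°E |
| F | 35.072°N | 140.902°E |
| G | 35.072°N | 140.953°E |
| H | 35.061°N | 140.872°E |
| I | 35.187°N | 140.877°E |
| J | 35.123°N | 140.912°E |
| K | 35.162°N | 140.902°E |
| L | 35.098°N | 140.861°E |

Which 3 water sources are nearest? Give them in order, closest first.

K, A, C

Distances from 35.151°N, 140.884°E:
A: √((0.020·111.32)² + (-0.014·91.04)²) = √(4.95686 + 1.62450) = 2.565 km
B: √((-0.020·111.32)² + (0.035·91.04)²) = √(4.95686 + 10.15314) = 3.887 km
C: √((-0.026·111.32)² + (0.009·91.04)²) = √(8.37709 + 0.67135) = 3.008 km
D: √((0.042·111.32)² + (-0.019·91.04)²) = √(21.85974 + 2.99207) = 4.985 km
E: √((-0.005·111.32)² + (-0.044·91.04)²) = √(0.30980 + 16.04611) = 4.044 km
F: √((-0.079·111.32)² + (0.018·91.04)²) = √(77.33936 + 2.68540) = 8.946 km
G: √((-0.079·111.32)² + (0.069·91.04)²) = √(77.33936 + 39.46051) = 10.807 km
H: √((-0.090·111.32)² + (-0.012·91.04)²) = √(100.37635 + 1.19351) = 10.078 km
I: √((0.036·111.32)² + (-0.007·91.04)²) = √(16.06022 + 0.40613) = 4.058 km
J: √((-0.028·111.32)² + (0.028·91.04)²) = √(9.71544 + 6.49801) = 4.027 km
K: √((0.011·111.32)² + (0.018·91.04)²) = √(1.49945 + 2.68540) = 2.046 km
L: √((-0.053·111.32)² + (-0.023·91.04)²) = √(34.80953 + 4.38450) = 6.261 km
Sorted: K (2.046 km) < A (2.565 km) < C (3.008 km) < B (3.887 km) < J (4.027 km) < …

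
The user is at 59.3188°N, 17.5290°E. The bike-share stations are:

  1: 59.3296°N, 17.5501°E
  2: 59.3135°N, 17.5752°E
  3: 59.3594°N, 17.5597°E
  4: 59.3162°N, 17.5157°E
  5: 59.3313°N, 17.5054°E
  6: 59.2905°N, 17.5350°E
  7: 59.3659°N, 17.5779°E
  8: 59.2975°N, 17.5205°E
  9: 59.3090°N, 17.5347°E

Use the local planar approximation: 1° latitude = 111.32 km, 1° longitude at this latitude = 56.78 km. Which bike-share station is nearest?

4

Distances from 59.3188°N, 17.5290°E:
1: √((0.0108·111.32)² + (0.0211·56.78)²) = √(1.445419 + 1.435343) = 1.6973 km
2: √((-0.0053·111.32)² + (0.0462·56.78)²) = √(0.348095 + 6.881367) = 2.6888 km
3: √((0.0406·111.32)² + (0.0307·56.78)²) = √(20.426712 + 3.038558) = 4.8441 km
4: √((-0.0026·111.32)² + (-0.0133·56.78)²) = √(0.083771 + 0.570288) = 0.8087 km
5: √((0.0125·111.32)² + (-0.0236·56.78)²) = √(1.936272 + 1.795621) = 1.9318 km
6: √((-0.0283·111.32)² + (0.0060·56.78)²) = √(9.924743 + 0.116063) = 3.1687 km
7: √((0.0471·111.32)² + (0.0489·56.78)²) = √(27.490853 + 7.709185) = 5.9330 km
8: √((-0.0213·111.32)² + (-0.0085·56.78)²) = √(5.622191 + 0.232932) = 2.4197 km
9: √((-0.0098·111.32)² + (0.0057·56.78)²) = √(1.190141 + 0.104747) = 1.1379 km
Minimum: 4 at 0.8087 km.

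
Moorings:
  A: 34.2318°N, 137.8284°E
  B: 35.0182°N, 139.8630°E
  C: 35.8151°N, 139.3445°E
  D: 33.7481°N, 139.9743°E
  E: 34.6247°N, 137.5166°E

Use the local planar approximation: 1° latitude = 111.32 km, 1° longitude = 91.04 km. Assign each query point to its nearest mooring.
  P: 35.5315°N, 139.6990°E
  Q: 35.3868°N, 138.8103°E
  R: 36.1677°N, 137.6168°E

P→C; Q→C; R→C

P at 35.5315°N, 139.6990°E:
  A: 223.4613 km
  B: 59.0590 km
  C: 45.1473 km
  D: 200.1039 km
  E: 222.8585 km
  → nearest: C (45.1473 km)
Q at 35.3868°N, 138.8103°E:
  A: 156.5963 km
  B: 104.2524 km
  C: 68.1062 km
  D: 210.9665 km
  E: 145.1519 km
  → nearest: C (68.1062 km)
R at 36.1677°N, 137.6168°E:
  A: 216.3637 km
  B: 241.2305 km
  C: 162.1134 km
  D: 344.4039 km
  E: 172.0088 km
  → nearest: C (162.1134 km)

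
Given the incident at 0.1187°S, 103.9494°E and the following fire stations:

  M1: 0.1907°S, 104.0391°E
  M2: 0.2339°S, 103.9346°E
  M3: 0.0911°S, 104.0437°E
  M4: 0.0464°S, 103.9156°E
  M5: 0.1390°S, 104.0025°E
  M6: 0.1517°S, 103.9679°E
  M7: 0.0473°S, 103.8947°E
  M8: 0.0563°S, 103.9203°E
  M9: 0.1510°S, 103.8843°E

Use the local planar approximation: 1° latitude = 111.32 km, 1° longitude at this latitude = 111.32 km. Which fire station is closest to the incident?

M6

Distances from 0.1187°S, 103.9494°E:
M1: √((-0.0720·111.32)² + (0.0897·111.32)²) = √(64.240866 + 99.708293) = 12.8043 km
M2: √((-0.1152·111.32)² + (-0.0148·111.32)²) = √(164.456617 + 2.714375) = 12.9295 km
M3: √((0.0276·111.32)² + (0.0943·111.32)²) = √(9.439838 + 110.197002) = 10.9379 km
M4: √((0.0723·111.32)² + (-0.0338·111.32)²) = √(64.777322 + 14.157279) = 8.8845 km
M5: √((-0.0203·111.32)² + (0.0531·111.32)²) = √(5.106678 + 34.941009) = 6.3283 km
M6: √((-0.0330·111.32)² + (0.0185·111.32)²) = √(13.495043 + 4.241211) = 4.2114 km
M7: √((0.0714·111.32)² + (-0.0547·111.32)²) = √(63.174646 + 37.078405) = 10.0126 km
M8: √((0.0624·111.32)² + (-0.0291·111.32)²) = √(48.252028 + 10.493790) = 7.6646 km
M9: √((-0.0323·111.32)² + (-0.0651·111.32)²) = √(12.928598 + 52.518023) = 8.0899 km
Minimum: M6 at 4.2114 km.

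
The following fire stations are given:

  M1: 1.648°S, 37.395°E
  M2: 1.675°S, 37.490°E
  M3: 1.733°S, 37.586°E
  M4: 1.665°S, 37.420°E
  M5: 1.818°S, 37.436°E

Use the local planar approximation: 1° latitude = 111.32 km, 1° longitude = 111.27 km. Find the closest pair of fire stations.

M1 and M4

Pairwise distances:
M1–M4: √((-0.017·111.32)² + (0.025·111.27)²) = √(3.58133 + 7.73813) = 3.364 km
M2–M4: √((0.010·111.32)² + (-0.070·111.27)²) = √(1.23921 + 60.66696) = 7.868 km
M1–M2: √((-0.027·111.32)² + (0.095·111.27)²) = √(9.03387 + 111.73864) = 10.990 km
M2–M3: √((-0.058·111.32)² + (0.096·111.27)²) = √(41.68717 + 114.10341) = 12.482 km
M2–M5: √((-0.143·111.32)² + (-0.054·111.27)²) = √(253.40692 + 36.10303) = 17.015 km
M4–M5: √((-0.153·111.32)² + (0.016·111.27)²) = √(290.08766 + 3.16954) = 17.125 km
M3–M5: √((-0.085·111.32)² + (-0.150·111.27)²) = √(89.53323 + 278.57279) = 19.186 km
M1–M5: √((-0.170·111.32)² + (0.041·111.27)²) = √(358.13292 + 20.81248) = 19.467 km
M3–M4: √((0.068·111.32)² + (-0.166·111.27)²) = √(57.30127 + 341.17119) = 19.962 km
M1–M3: √((-0.085·111.32)² + (0.191·111.27)²) = √(89.53323 + 451.67173) = 23.264 km
Closest pair: M1–M4 at 3.364 km.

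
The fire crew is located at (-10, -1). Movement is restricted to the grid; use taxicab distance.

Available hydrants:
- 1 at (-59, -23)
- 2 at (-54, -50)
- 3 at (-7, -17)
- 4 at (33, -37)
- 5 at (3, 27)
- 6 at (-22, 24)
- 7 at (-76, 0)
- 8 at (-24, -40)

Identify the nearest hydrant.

Distances from (-10, -1):
1: |-49| + |-22| = 49 + 22 = 71
2: |-44| + |-49| = 44 + 49 = 93
3: |3| + |-16| = 3 + 16 = 19
4: |43| + |-36| = 43 + 36 = 79
5: |13| + |28| = 13 + 28 = 41
6: |-12| + |25| = 12 + 25 = 37
7: |-66| + |1| = 66 + 1 = 67
8: |-14| + |-39| = 14 + 39 = 53
Minimum: 3 at 19.

3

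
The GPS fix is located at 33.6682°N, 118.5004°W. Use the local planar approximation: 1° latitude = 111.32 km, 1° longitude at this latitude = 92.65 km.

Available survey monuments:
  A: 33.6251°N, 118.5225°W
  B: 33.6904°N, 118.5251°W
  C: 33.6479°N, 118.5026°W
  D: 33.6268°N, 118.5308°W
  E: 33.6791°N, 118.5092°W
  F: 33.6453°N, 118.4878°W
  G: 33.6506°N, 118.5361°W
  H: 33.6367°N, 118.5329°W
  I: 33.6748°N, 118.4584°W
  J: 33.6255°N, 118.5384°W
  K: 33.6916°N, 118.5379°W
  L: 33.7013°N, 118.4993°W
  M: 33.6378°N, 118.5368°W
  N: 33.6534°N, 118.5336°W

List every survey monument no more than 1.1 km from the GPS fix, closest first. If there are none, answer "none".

none

Distances from 33.6682°N, 118.5004°W:
A: 5.2165 km
B: 3.3681 km
C: 2.2690 km
D: 5.4012 km
E: 1.4619 km
F: 2.8038 km
G: 3.8443 km
H: 4.6220 km
I: 3.9601 km
J: 5.9152 km
K: 4.3424 km
L: 3.6861 km
M: 4.7776 km
N: 3.4894 km
Threshold 1.1 km: none within range.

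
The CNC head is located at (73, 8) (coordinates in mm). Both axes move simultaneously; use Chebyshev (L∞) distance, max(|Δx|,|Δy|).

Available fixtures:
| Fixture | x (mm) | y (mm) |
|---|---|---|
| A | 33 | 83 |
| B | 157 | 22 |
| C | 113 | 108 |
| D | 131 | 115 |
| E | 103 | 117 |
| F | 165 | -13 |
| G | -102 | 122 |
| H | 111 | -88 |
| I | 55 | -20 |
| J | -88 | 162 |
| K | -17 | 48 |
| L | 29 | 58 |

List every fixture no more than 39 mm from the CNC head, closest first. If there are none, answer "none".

I

Distances from (73, 8):
A: max(|-40|, |75|) = 75 mm
B: max(|84|, |14|) = 84 mm
C: max(|40|, |100|) = 100 mm
D: max(|58|, |107|) = 107 mm
E: max(|30|, |109|) = 109 mm
F: max(|92|, |-21|) = 92 mm
G: max(|-175|, |114|) = 175 mm
H: max(|38|, |-96|) = 96 mm
I: max(|-18|, |-28|) = 28 mm
J: max(|-161|, |154|) = 161 mm
K: max(|-90|, |40|) = 90 mm
L: max(|-44|, |50|) = 50 mm
Threshold 39 mm: I (28 mm) is within range.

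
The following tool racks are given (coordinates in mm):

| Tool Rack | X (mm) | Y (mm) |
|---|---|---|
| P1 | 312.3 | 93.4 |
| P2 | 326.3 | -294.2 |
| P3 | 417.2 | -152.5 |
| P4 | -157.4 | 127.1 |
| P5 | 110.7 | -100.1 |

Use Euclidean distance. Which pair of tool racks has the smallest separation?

P2 and P3

Pairwise distances:
P1–P2: 387.9 mm
P1–P3: 267.3 mm
P1–P4: 470.9 mm
P1–P5: 279.4 mm
P2–P3: 168.3 mm
P2–P4: 641.5 mm
P2–P5: 290.1 mm
P3–P4: 639.0 mm
P3–P5: 310.9 mm
P4–P5: 351.4 mm
Closest pair: P2–P3 at 168.3 mm.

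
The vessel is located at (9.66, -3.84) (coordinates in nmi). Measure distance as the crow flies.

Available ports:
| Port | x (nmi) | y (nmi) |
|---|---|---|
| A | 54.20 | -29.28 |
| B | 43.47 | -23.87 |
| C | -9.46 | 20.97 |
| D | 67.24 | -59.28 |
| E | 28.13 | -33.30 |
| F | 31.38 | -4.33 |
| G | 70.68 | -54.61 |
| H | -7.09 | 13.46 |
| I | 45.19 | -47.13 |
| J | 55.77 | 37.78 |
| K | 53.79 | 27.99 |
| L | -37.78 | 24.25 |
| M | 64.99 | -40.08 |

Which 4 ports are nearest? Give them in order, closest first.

F, H, C, E

Distances from (9.66, -3.84):
A: √((44.54)² + (-25.44)²) = √(1983.8116 + 647.1936) = 51.29 nmi
B: √((33.81)² + (-20.03)²) = √(1143.1161 + 401.2009) = 39.30 nmi
C: √((-19.12)² + (24.81)²) = √(365.5744 + 615.5361) = 31.32 nmi
D: √((57.58)² + (-55.44)²) = √(3315.4564 + 3073.5936) = 79.93 nmi
E: √((18.47)² + (-29.46)²) = √(341.1409 + 867.8916) = 34.77 nmi
F: √((21.72)² + (-0.49)²) = √(471.7584 + 0.2401) = 21.73 nmi
G: √((61.02)² + (-50.77)²) = √(3723.4404 + 2577.5929) = 79.38 nmi
H: √((-16.75)² + (17.30)²) = √(280.5625 + 299.2900) = 24.08 nmi
I: √((35.53)² + (-43.29)²) = √(1262.3809 + 1874.0241) = 56.00 nmi
J: √((46.11)² + (41.62)²) = √(2126.1321 + 1732.2244) = 62.12 nmi
K: √((44.13)² + (31.83)²) = √(1947.4569 + 1013.1489) = 54.41 nmi
L: √((-47.44)² + (28.09)²) = √(2250.5536 + 789.0481) = 55.13 nmi
M: √((55.33)² + (-36.24)²) = √(3061.4089 + 1313.3376) = 66.14 nmi
Sorted: F (21.73 nmi) < H (24.08 nmi) < C (31.32 nmi) < E (34.77 nmi) < B (39.30 nmi) < A (51.29 nmi) < …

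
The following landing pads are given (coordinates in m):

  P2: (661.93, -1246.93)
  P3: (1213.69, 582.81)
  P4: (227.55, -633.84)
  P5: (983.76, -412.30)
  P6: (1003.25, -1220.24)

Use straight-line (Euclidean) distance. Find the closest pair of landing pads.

Pairwise distances:
P2–P6: 342.36 m
P2–P4: 751.38 m
P4–P5: 787.99 m
P5–P6: 808.18 m
P2–P5: 894.53 m
P4–P6: 972.41 m
P3–P5: 1021.33 m
P3–P4: 1566.11 m
P3–P6: 1815.29 m
P2–P3: 1911.12 m
Closest pair: P2–P6 at 342.36 m.

P2 and P6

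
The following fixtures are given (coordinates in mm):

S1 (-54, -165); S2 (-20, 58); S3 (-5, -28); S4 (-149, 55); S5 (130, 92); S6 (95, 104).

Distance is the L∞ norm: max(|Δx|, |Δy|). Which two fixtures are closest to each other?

S5 and S6

Pairwise distances:
S1–S2: max(|34|, |223|) = 223 mm
S1–S3: max(|49|, |137|) = 137 mm
S1–S4: max(|-95|, |220|) = 220 mm
S1–S5: max(|184|, |257|) = 257 mm
S1–S6: max(|149|, |269|) = 269 mm
S2–S3: max(|15|, |-86|) = 86 mm
S2–S4: max(|-129|, |-3|) = 129 mm
S2–S5: max(|150|, |34|) = 150 mm
S2–S6: max(|115|, |46|) = 115 mm
S3–S4: max(|-144|, |83|) = 144 mm
S3–S5: max(|135|, |120|) = 135 mm
S3–S6: max(|100|, |132|) = 132 mm
S4–S5: max(|279|, |37|) = 279 mm
S4–S6: max(|244|, |49|) = 244 mm
S5–S6: max(|-35|, |12|) = 35 mm
Closest pair: S5–S6 at 35 mm.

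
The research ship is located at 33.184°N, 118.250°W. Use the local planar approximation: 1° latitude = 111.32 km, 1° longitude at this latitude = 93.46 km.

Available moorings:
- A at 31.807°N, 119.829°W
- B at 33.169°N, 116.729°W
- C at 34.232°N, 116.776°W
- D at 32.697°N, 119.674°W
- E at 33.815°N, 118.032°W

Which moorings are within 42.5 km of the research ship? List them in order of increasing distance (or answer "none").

none

Distances from 33.184°N, 118.250°W:
A: √((-1.377·111.32)² + (-1.579·93.46)²) = √(23497.10058 + 21777.89068) = 212.779 km
B: √((-0.015·111.32)² + (1.521·93.46)²) = √(2.78823 + 20207.37875) = 142.162 km
C: √((1.048·111.32)² + (1.474·93.46)²) = √(13610.33957 + 18977.82862) = 180.522 km
D: √((-0.487·111.32)² + (-1.424·93.46)²) = √(2939.03202 + 17712.16022) = 143.705 km
E: √((0.631·111.32)² + (0.218·93.46)²) = √(4934.06781 + 415.11129) = 73.138 km
Threshold 42.5 km: none within range.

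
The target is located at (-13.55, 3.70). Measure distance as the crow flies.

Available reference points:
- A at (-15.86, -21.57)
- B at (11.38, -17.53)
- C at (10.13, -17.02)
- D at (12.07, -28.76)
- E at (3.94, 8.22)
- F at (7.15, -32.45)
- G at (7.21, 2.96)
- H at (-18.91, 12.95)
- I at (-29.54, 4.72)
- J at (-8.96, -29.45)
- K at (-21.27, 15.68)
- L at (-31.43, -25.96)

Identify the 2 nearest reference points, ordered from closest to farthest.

Distances from (-13.55, 3.70):
A: √((-2.31)² + (-25.27)²) = √(5.3361 + 638.5729) = 25.38
B: √((24.93)² + (-21.23)²) = √(621.5049 + 450.7129) = 32.74
C: √((23.68)² + (-20.72)²) = √(560.7424 + 429.3184) = 31.47
D: √((25.62)² + (-32.46)²) = √(656.3844 + 1053.6516) = 41.35
E: √((17.49)² + (4.52)²) = √(305.9001 + 20.4304) = 18.06
F: √((20.70)² + (-36.15)²) = √(428.4900 + 1306.8225) = 41.66
G: √((20.76)² + (-0.74)²) = √(430.9776 + 0.5476) = 20.77
H: √((-5.36)² + (9.25)²) = √(28.7296 + 85.5625) = 10.69
I: √((-15.99)² + (1.02)²) = √(255.6801 + 1.0404) = 16.02
J: √((4.59)² + (-33.15)²) = √(21.0681 + 1098.9225) = 33.47
K: √((-7.72)² + (11.98)²) = √(59.5984 + 143.5204) = 14.25
L: √((-17.88)² + (-29.66)²) = √(319.6944 + 879.7156) = 34.63
Sorted: H (10.69) < K (14.25) < I (16.02) < E (18.06) < …

H, K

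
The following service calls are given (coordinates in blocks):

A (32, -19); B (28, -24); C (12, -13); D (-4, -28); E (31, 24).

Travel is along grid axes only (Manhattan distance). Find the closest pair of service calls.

Pairwise distances:
A–B: 9 blocks
A–C: 26 blocks
A–D: 45 blocks
A–E: 44 blocks
B–C: 27 blocks
B–D: 36 blocks
B–E: 51 blocks
C–D: 31 blocks
C–E: 56 blocks
D–E: 87 blocks
Closest pair: A–B at 9 blocks.

A and B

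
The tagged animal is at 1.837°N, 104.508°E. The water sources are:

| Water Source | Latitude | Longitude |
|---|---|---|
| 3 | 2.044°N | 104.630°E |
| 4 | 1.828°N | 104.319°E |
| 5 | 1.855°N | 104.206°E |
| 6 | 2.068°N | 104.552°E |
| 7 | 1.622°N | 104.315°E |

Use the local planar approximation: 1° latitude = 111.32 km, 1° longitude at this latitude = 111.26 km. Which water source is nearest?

Distances from 1.837°N, 104.508°E:
3: √((0.207·111.32)² + (0.122·111.26)²) = √(530.99091 + 184.24587) = 26.744 km
4: √((-0.009·111.32)² + (-0.189·111.26)²) = √(1.00376 + 442.18267) = 21.052 km
5: √((0.018·111.32)² + (-0.302·111.26)²) = √(4.01505 + 1128.99494) = 33.660 km
6: √((0.231·111.32)² + (0.044·111.26)²) = √(661.25711 + 23.96533) = 26.177 km
7: √((-0.215·111.32)² + (-0.193·111.26)²) = √(572.82678 + 461.09746) = 32.155 km
Minimum: 4 at 21.052 km.

4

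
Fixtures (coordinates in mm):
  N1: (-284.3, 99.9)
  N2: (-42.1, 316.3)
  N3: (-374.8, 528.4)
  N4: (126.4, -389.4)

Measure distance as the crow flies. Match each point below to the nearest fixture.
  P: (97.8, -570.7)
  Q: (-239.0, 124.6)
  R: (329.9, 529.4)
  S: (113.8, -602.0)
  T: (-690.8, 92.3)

P→N4; Q→N1; R→N2; S→N4; T→N1

P at (97.8, -570.7):
  N1: 771.8 mm
  N2: 898.0 mm
  N3: 1196.4 mm
  N4: 183.5 mm
  → nearest: N4 (183.5 mm)
Q at (-239.0, 124.6):
  N1: 51.6 mm
  N2: 274.8 mm
  N3: 426.0 mm
  N4: 630.6 mm
  → nearest: N1 (51.6 mm)
R at (329.9, 529.4):
  N1: 749.5 mm
  N2: 428.7 mm
  N3: 704.7 mm
  N4: 941.1 mm
  → nearest: N2 (428.7 mm)
S at (113.8, -602.0):
  N1: 806.9 mm
  N2: 931.4 mm
  N3: 1231.5 mm
  N4: 213.0 mm
  → nearest: N4 (213.0 mm)
T at (-690.8, 92.3):
  N1: 406.6 mm
  N2: 686.3 mm
  N3: 538.6 mm
  N4: 948.6 mm
  → nearest: N1 (406.6 mm)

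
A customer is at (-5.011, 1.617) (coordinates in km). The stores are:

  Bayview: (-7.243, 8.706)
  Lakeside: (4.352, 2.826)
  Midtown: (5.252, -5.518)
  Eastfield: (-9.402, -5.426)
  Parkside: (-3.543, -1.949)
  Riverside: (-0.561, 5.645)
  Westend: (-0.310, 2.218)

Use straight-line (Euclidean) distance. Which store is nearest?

Parkside

Distances from (-5.011, 1.617):
Bayview: √((-2.232)² + (7.089)²) = √(4.98182 + 50.25392) = 7.432 km
Lakeside: √((9.363)² + (1.209)²) = √(87.66577 + 1.46168) = 9.441 km
Midtown: √((10.263)² + (-7.135)²) = √(105.32917 + 50.90822) = 12.499 km
Eastfield: √((-4.391)² + (-7.043)²) = √(19.28088 + 49.60385) = 8.300 km
Parkside: √((1.468)² + (-3.566)²) = √(2.15502 + 12.71636) = 3.856 km
Riverside: √((4.450)² + (4.028)²) = √(19.80250 + 16.22478) = 6.002 km
Westend: √((4.701)² + (0.601)²) = √(22.09940 + 0.36120) = 4.739 km
Minimum: Parkside at 3.856 km.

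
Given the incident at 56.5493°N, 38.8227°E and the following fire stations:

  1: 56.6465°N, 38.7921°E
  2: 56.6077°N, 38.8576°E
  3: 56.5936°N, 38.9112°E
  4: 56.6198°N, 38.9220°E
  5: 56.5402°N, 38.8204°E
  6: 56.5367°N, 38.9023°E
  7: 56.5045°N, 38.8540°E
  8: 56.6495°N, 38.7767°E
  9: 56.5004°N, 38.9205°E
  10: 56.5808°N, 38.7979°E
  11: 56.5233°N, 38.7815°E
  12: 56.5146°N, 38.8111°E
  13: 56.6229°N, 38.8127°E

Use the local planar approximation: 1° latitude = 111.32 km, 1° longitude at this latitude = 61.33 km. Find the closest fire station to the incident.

Distances from 56.5493°N, 38.8227°E:
1: √((0.0972·111.32)² + (-0.0306·61.33)²) = √(117.078979 + 3.521995) = 10.9818 km
2: √((0.0584·111.32)² + (0.0349·61.33)²) = √(42.264145 + 4.581385) = 6.8444 km
3: √((0.0443·111.32)² + (0.0885·61.33)²) = √(24.319456 + 29.459982) = 7.3334 km
4: √((0.0705·111.32)² + (0.0993·61.33)²) = √(61.592046 + 37.088940) = 9.9338 km
5: √((-0.0091·111.32)² + (-0.0023·61.33)²) = √(1.026193 + 0.019898) = 1.0228 km
6: √((-0.0126·111.32)² + (0.0796·61.33)²) = √(1.967377 + 23.832635) = 5.0794 km
7: √((-0.0448·111.32)² + (0.0313·61.33)²) = √(24.871525 + 3.684975) = 5.3438 km
8: √((0.1002·111.32)² + (-0.0460·61.33)²) = √(124.417605 + 7.959057) = 11.5055 km
9: √((-0.0489·111.32)² + (0.0978·61.33)²) = √(29.632215 + 35.976892) = 8.0999 km
10: √((0.0315·111.32)² + (-0.0248·61.33)²) = √(12.296103 + 2.313392) = 3.8222 km
11: √((-0.0260·111.32)² + (-0.0412·61.33)²) = √(8.377088 + 6.384698) = 3.8421 km
12: √((-0.0347·111.32)² + (-0.0116·61.33)²) = √(14.921255 + 0.506130) = 3.9278 km
13: √((0.0736·111.32)² + (-0.0100·61.33)²) = √(67.127740 + 0.376137) = 8.2161 km
Minimum: 5 at 1.0228 km.

5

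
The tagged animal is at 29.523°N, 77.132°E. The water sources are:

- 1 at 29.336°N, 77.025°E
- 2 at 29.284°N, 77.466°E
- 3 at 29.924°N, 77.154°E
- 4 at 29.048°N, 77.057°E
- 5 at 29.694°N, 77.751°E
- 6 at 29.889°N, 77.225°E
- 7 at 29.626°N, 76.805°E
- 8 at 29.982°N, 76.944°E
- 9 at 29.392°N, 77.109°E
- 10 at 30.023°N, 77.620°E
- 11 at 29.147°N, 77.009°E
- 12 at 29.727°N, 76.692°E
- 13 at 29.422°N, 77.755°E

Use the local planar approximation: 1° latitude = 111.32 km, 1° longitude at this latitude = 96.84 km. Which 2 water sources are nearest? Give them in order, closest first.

Distances from 29.523°N, 77.132°E:
1: 23.253 km
2: 41.881 km
3: 44.690 km
4: 53.373 km
5: 62.894 km
6: 41.727 km
7: 33.679 km
8: 54.242 km
9: 14.752 km
10: 73.016 km
11: 43.518 km
12: 48.283 km
13: 61.370 km
Sorted: 9 (14.752 km) < 1 (23.253 km) < 7 (33.679 km) < 6 (41.727 km) < …

9, 1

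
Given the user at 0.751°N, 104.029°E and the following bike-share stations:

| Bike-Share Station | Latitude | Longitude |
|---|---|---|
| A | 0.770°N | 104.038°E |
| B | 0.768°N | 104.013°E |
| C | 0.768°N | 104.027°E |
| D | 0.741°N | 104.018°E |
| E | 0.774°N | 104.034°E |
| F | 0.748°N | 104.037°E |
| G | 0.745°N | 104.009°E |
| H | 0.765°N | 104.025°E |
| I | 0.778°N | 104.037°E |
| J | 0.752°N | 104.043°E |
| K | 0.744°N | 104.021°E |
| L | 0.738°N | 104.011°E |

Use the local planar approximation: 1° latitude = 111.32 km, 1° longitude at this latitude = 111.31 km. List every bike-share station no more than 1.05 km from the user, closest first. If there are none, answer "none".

F

Distances from 0.751°N, 104.029°E:
A: √((0.019·111.32)² + (0.009·111.31)²) = √(4.47356 + 1.00358) = 2.340 km
B: √((0.017·111.32)² + (-0.016·111.31)²) = √(3.58133 + 3.17182) = 2.599 km
C: √((0.017·111.32)² + (-0.002·111.31)²) = √(3.58133 + 0.04956) = 1.905 km
D: √((-0.010·111.32)² + (-0.011·111.31)²) = √(1.23921 + 1.49918) = 1.655 km
E: √((0.023·111.32)² + (0.005·111.31)²) = √(6.55544 + 0.30975) = 2.620 km
F: √((-0.003·111.32)² + (0.008·111.31)²) = √(0.11153 + 0.79295) = 0.951 km
G: √((-0.006·111.32)² + (-0.020·111.31)²) = √(0.44612 + 4.95597) = 2.324 km
H: √((0.014·111.32)² + (-0.004·111.31)²) = √(2.42886 + 0.19824) = 1.621 km
I: √((0.027·111.32)² + (0.008·111.31)²) = √(9.03387 + 0.79295) = 3.135 km
J: √((0.001·111.32)² + (0.014·111.31)²) = √(0.01239 + 2.42842) = 1.562 km
K: √((-0.007·111.32)² + (-0.008·111.31)²) = √(0.60721 + 0.79295) = 1.183 km
L: √((-0.013·111.32)² + (-0.018·111.31)²) = √(2.09427 + 4.01433) = 2.472 km
Threshold 1.05 km: F (0.951 km) is within range.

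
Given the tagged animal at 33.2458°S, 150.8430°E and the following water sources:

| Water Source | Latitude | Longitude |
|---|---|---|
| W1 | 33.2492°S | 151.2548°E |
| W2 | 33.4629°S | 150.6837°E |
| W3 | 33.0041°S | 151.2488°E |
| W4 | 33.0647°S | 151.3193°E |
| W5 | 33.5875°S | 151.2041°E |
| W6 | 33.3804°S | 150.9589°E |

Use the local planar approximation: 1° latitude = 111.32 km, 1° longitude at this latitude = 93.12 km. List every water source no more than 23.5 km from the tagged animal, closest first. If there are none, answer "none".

W6

Distances from 33.2458°S, 150.8430°E:
W1: 38.3487 km
W2: 28.3570 km
W3: 46.3883 km
W4: 48.7198 km
W5: 50.7698 km
W6: 18.4659 km
Threshold 23.5 km: W6 (18.4659 km) is within range.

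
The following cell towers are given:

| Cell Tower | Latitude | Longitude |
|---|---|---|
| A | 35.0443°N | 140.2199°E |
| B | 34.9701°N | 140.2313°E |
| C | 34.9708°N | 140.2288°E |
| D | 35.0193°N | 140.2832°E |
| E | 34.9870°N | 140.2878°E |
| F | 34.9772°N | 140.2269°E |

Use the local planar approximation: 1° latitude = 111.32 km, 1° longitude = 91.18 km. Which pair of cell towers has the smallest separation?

B and C

Pairwise distances:
B–C: √((0.0007·111.32)² + (-0.0025·91.18)²) = √(0.006072 + 0.051961) = 0.2409 km
C–F: √((0.0064·111.32)² + (-0.0019·91.18)²) = √(0.507582 + 0.030013) = 0.7332 km
B–F: √((0.0071·111.32)² + (-0.0044·91.18)²) = √(0.624688 + 0.160955) = 0.8864 km
D–E: √((-0.0323·111.32)² + (0.0046·91.18)²) = √(12.928598 + 0.175920) = 3.6200 km
B–E: √((0.0169·111.32)² + (0.0565·91.18)²) = √(3.539320 + 26.539704) = 5.4844 km
E–F: √((-0.0098·111.32)² + (-0.0609·91.18)²) = √(1.190141 + 30.834276) = 5.6590 km
C–E: √((0.0162·111.32)² + (0.0590·91.18)²) = √(3.252194 + 28.940311) = 5.6738 km
A–D: √((-0.0250·111.32)² + (0.0633·91.18)²) = √(7.745089 + 33.312452) = 6.4076 km
D–F: √((-0.0421·111.32)² + (-0.0563·91.18)²) = √(21.963957 + 26.352145) = 6.9510 km
B–D: √((0.0492·111.32)² + (0.0519·91.18)²) = √(29.996916 + 22.394114) = 7.2382 km
C–D: √((0.0485·111.32)² + (0.0544·91.18)²) = √(29.149417 + 24.603505) = 7.3316 km
A–F: √((-0.0671·111.32)² + (0.0070·91.18)²) = √(55.794506 + 0.407376) = 7.4968 km
A–C: √((-0.0735·111.32)² + (0.0089·91.18)²) = √(66.945451 + 0.658535) = 8.2222 km
A–B: √((-0.0742·111.32)² + (0.0114·91.18)²) = √(68.226675 + 1.080460) = 8.3251 km
A–E: √((-0.0573·111.32)² + (0.0679·91.18)²) = √(40.686997 + 38.329992) = 8.8892 km
Closest pair: B–C at 0.2409 km.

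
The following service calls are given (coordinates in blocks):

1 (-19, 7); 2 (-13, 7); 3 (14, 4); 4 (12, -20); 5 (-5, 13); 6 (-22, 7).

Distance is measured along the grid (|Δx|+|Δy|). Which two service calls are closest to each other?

1 and 6

Pairwise distances:
1–2: 6 blocks
1–3: 36 blocks
1–4: 58 blocks
1–5: 20 blocks
1–6: 3 blocks
2–3: 30 blocks
2–4: 52 blocks
2–5: 14 blocks
2–6: 9 blocks
3–4: 26 blocks
3–5: 28 blocks
3–6: 39 blocks
4–5: 50 blocks
4–6: 61 blocks
5–6: 23 blocks
Closest pair: 1–6 at 3 blocks.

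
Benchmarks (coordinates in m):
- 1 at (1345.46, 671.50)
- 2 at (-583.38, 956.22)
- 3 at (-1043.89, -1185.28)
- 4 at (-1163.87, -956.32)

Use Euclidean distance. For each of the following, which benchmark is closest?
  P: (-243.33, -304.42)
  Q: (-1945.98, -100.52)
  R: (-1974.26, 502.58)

P at (-243.33, -304.42):
  1: 1864.58 m
  2: 1305.70 m
  3: 1190.30 m
  4: 1127.99 m
  → nearest: 4 (1127.99 m)
Q at (-1945.98, -100.52):
  1: 3380.77 m
  2: 1724.35 m
  3: 1410.84 m
  4: 1159.35 m
  → nearest: 4 (1159.35 m)
R at (-1974.26, 502.58):
  1: 3324.01 m
  2: 1462.99 m
  3: 1927.29 m
  4: 1668.87 m
  → nearest: 2 (1462.99 m)

P→4; Q→4; R→2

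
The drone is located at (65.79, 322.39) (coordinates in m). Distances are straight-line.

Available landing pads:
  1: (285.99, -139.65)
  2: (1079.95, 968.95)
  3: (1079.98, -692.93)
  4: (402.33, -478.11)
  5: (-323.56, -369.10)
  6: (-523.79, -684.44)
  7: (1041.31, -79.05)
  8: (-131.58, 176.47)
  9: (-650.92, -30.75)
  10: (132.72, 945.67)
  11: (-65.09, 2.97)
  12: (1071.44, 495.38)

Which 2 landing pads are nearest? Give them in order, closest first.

Distances from (65.79, 322.39):
1: √((220.20)² + (-462.04)²) = √(48488.0400 + 213480.9616) = 511.83 m
2: √((1014.16)² + (646.56)²) = √(1028520.5056 + 418039.8336) = 1202.73 m
3: √((1014.19)² + (-1015.32)²) = √(1028581.3561 + 1030874.7024) = 1435.08 m
4: √((336.54)² + (-800.50)²) = √(113259.1716 + 640800.2500) = 868.37 m
5: √((-389.35)² + (-691.49)²) = √(151593.4225 + 478158.4201) = 793.57 m
6: √((-589.58)² + (-1006.83)²) = √(347604.5764 + 1013706.6489) = 1166.75 m
7: √((975.52)² + (-401.44)²) = √(951639.2704 + 161154.0736) = 1054.89 m
8: √((-197.37)² + (-145.92)²) = √(38954.9169 + 21292.6464) = 245.45 m
9: √((-716.71)² + (-353.14)²) = √(513673.2241 + 124707.8596) = 798.99 m
10: √((66.93)² + (623.28)²) = √(4479.6249 + 388477.9584) = 626.86 m
11: √((-130.88)² + (-319.42)²) = √(17129.5744 + 102029.1364) = 345.19 m
12: √((1005.65)² + (172.99)²) = √(1011331.9225 + 29925.5401) = 1020.42 m
Sorted: 8 (245.45 m) < 11 (345.19 m) < 1 (511.83 m) < 10 (626.86 m) < …

8, 11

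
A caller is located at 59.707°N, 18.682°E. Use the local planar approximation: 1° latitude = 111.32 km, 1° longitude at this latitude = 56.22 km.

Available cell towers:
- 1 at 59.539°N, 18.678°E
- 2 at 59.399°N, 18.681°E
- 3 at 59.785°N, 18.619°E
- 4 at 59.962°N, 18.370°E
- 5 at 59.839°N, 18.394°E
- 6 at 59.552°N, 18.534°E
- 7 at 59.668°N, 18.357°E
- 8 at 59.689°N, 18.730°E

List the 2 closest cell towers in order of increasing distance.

8, 3

Distances from 59.707°N, 18.682°E:
1: 18.703 km
2: 34.287 km
3: 9.378 km
4: 33.369 km
5: 21.865 km
6: 19.156 km
7: 18.780 km
8: 3.361 km
Sorted: 8 (3.361 km) < 3 (9.378 km) < 1 (18.703 km) < 7 (18.780 km) < …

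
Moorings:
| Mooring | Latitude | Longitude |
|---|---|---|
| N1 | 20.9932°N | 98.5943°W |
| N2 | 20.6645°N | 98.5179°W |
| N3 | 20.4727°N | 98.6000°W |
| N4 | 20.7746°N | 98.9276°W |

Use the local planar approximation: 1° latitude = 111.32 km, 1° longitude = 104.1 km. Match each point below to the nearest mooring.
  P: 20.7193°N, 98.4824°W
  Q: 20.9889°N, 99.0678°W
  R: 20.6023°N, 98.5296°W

P→N2; Q→N4; R→N2

P at 20.7193°N, 98.4824°W:
  N1: √((0.2739·111.32)² + (-0.1119·104.1)²) = √(929.673517 + 135.694308) = 32.6400 km
  N2: √((-0.0548·111.32)² + (-0.0355·104.1)²) = √(37.214099 + 13.657090) = 7.1324 km
  N3: √((-0.2466·111.32)² + (-0.1176·104.1)²) = √(753.585511 + 149.870481) = 30.0575 km
  N4: √((0.0553·111.32)² + (-0.4452·104.1)²) = √(37.896287 + 2147.888686) = 46.7524 km
  → nearest: N2 (7.1324 km)
Q at 20.9889°N, 99.0678°W:
  N1: √((0.0043·111.32)² + (0.4735·104.1)²) = √(0.229131 + 2429.637185) = 49.2937 km
  N2: √((-0.3244·111.32)² + (0.5499·104.1)²) = √(1304.091567 + 3276.943084) = 67.6833 km
  N3: √((-0.5162·111.32)² + (0.4678·104.1)²) = √(3302.040501 + 2371.493256) = 75.3229 km
  N4: √((-0.2143·111.32)² + (0.1402·104.1)²) = √(569.102820 + 213.008771) = 27.9663 km
  → nearest: N4 (27.9663 km)
R at 20.6023°N, 98.5296°W:
  N1: √((0.3909·111.32)² + (-0.0647·104.1)²) = √(1893.554181 + 45.363862) = 44.0331 km
  N2: √((0.0622·111.32)² + (0.0117·104.1)²) = √(47.943216 + 1.483451) = 7.0304 km
  N3: √((-0.1296·111.32)² + (-0.0704·104.1)²) = √(208.140406 + 53.708964) = 16.1818 km
  N4: √((0.1723·111.32)² + (-0.3980·104.1)²) = √(367.889125 + 1716.594051) = 45.6561 km
  → nearest: N2 (7.0304 km)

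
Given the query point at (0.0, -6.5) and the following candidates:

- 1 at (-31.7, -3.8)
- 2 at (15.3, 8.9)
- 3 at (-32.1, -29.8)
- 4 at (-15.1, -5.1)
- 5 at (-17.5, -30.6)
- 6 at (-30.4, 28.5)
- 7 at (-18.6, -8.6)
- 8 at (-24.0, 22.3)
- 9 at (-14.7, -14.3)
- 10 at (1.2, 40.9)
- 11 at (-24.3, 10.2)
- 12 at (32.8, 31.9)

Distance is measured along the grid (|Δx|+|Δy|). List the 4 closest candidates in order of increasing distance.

Distances from (0.0, -6.5):
1: |-31.7| + |2.7| = 31.7 + 2.7 = 34.4
2: |15.3| + |15.4| = 15.3 + 15.4 = 30.7
3: |-32.1| + |-23.3| = 32.1 + 23.3 = 55.4
4: |-15.1| + |1.4| = 15.1 + 1.4 = 16.5
5: |-17.5| + |-24.1| = 17.5 + 24.1 = 41.6
6: |-30.4| + |35.0| = 30.4 + 35.0 = 65.4
7: |-18.6| + |-2.1| = 18.6 + 2.1 = 20.7
8: |-24.0| + |28.8| = 24.0 + 28.8 = 52.8
9: |-14.7| + |-7.8| = 14.7 + 7.8 = 22.5
10: |1.2| + |47.4| = 1.2 + 47.4 = 48.6
11: |-24.3| + |16.7| = 24.3 + 16.7 = 41.0
12: |32.8| + |38.4| = 32.8 + 38.4 = 71.2
Sorted: 4 (16.5) < 7 (20.7) < 9 (22.5) < 2 (30.7) < 1 (34.4) < 11 (41.0) < …

4, 7, 9, 2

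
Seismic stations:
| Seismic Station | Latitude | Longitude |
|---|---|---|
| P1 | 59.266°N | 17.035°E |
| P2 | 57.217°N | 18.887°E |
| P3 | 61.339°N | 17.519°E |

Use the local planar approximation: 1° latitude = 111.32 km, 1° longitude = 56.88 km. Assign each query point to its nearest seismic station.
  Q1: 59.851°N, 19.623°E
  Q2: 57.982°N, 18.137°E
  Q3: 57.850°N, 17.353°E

Q1 at 59.851°N, 19.623°E:
  P1: 160.967 km
  P2: 296.190 km
  P3: 204.353 km
  → nearest: P1 (160.967 km)
Q2 at 57.982°N, 18.137°E:
  P1: 156.075 km
  P2: 95.247 km
  P3: 375.351 km
  → nearest: P2 (95.247 km)
Q3 at 57.850°N, 17.353°E:
  P1: 158.664 km
  P2: 112.155 km
  P3: 388.510 km
  → nearest: P2 (112.155 km)

Q1→P1; Q2→P2; Q3→P2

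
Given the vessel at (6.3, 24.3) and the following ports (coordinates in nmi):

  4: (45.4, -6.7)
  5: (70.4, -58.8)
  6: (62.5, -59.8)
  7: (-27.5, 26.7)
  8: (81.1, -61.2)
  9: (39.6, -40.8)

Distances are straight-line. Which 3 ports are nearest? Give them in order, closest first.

7, 4, 9

Distances from (6.3, 24.3):
4: 49.9 nmi
5: 104.9 nmi
6: 101.1 nmi
7: 33.9 nmi
8: 113.6 nmi
9: 73.1 nmi
Sorted: 7 (33.9 nmi) < 4 (49.9 nmi) < 9 (73.1 nmi) < 6 (101.1 nmi) < 5 (104.9 nmi) < …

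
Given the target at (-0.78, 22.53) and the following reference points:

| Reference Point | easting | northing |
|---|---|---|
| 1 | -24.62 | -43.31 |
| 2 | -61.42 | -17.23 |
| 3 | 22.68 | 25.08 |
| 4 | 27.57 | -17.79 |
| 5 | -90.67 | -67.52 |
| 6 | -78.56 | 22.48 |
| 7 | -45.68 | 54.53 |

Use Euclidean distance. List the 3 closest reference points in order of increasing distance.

Distances from (-0.78, 22.53):
1: 70.02
2: 72.51
3: 23.60
4: 49.29
5: 127.24
6: 77.78
7: 55.14
Sorted: 3 (23.60) < 4 (49.29) < 7 (55.14) < 1 (70.02) < 2 (72.51) < …

3, 4, 7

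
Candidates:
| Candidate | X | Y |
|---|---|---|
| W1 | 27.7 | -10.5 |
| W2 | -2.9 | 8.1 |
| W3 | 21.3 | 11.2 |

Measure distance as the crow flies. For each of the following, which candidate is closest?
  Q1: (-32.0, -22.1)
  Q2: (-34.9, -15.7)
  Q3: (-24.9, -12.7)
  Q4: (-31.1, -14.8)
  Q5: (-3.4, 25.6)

Q1→W2; Q2→W2; Q3→W2; Q4→W2; Q5→W2

Q1 at (-32.0, -22.1):
  W1: 60.82
  W2: 41.94
  W3: 62.85
  → nearest: W2 (41.94)
Q2 at (-34.9, -15.7):
  W1: 62.82
  W2: 39.88
  W3: 62.31
  → nearest: W2 (39.88)
Q3 at (-24.9, -12.7):
  W1: 52.65
  W2: 30.28
  W3: 52.02
  → nearest: W2 (30.28)
Q4 at (-31.1, -14.8):
  W1: 58.96
  W2: 36.33
  W3: 58.50
  → nearest: W2 (36.33)
Q5 at (-3.4, 25.6):
  W1: 47.65
  W2: 17.51
  W3: 28.59
  → nearest: W2 (17.51)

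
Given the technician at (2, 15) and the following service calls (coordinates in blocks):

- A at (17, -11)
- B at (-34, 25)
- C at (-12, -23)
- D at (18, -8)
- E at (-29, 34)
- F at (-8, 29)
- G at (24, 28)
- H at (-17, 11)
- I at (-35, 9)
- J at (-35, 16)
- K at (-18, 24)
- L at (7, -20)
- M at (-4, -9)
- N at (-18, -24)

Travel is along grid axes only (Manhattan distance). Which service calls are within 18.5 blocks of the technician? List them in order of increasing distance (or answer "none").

Distances from (2, 15):
A: 41 blocks
B: 46 blocks
C: 52 blocks
D: 39 blocks
E: 50 blocks
F: 24 blocks
G: 35 blocks
H: 23 blocks
I: 43 blocks
J: 38 blocks
K: 29 blocks
L: 40 blocks
M: 30 blocks
N: 59 blocks
Threshold 18.5 blocks: none within range.

none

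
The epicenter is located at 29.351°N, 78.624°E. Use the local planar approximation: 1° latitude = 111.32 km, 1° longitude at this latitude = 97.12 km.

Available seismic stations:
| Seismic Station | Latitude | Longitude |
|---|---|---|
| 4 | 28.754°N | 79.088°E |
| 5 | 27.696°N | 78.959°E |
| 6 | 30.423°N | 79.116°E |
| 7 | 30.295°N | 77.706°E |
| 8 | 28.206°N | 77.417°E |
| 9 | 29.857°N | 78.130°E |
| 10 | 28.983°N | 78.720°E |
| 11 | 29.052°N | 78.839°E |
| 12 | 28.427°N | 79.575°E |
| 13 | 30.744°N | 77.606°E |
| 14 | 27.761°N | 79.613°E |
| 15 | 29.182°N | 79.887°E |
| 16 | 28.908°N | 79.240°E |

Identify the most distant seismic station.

14

Distances from 29.351°N, 78.624°E:
4: 80.296 km
5: 187.085 km
6: 128.546 km
7: 137.811 km
8: 173.170 km
9: 73.991 km
10: 42.013 km
11: 39.292 km
12: 138.241 km
13: 183.906 km
14: 201.381 km
15: 124.097 km
16: 77.531 km
Maximum: 14 at 201.381 km.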